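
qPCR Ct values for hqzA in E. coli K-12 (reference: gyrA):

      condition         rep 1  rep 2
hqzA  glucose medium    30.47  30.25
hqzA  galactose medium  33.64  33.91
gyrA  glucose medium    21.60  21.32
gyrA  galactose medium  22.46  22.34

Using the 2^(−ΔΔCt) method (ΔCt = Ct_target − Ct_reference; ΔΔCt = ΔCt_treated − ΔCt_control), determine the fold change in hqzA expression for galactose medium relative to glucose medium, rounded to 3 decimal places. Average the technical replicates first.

Mean Ct: hqzA glucose medium 30.360; hqzA galactose medium 33.775; gyrA glucose medium 21.460; gyrA galactose medium 22.400
ΔCt(glucose medium) = 30.360 − 21.460 = 8.900
ΔCt(galactose medium) = 33.775 − 22.400 = 11.375
ΔΔCt = 11.375 − 8.900 = 2.475
Fold change = 2^(−2.475) = 0.1799

0.180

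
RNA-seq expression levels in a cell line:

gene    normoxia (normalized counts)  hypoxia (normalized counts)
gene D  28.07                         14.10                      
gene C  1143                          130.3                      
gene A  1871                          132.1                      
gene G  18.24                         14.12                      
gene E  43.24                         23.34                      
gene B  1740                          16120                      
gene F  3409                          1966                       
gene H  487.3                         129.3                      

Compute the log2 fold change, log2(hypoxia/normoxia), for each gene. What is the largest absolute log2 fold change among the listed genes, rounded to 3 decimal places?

log2(14.10/28.07) = -0.993  (gene D)
log2(130.3/1143) = -3.133  (gene C)
log2(132.1/1871) = -3.824  (gene A)
log2(14.12/18.24) = -0.369  (gene G)
log2(23.34/43.24) = -0.890  (gene E)
log2(16120/1740) = 3.212  (gene B)
log2(1966/3409) = -0.794  (gene F)
log2(129.3/487.3) = -1.914  (gene H)
The largest magnitude belongs to gene A.

3.824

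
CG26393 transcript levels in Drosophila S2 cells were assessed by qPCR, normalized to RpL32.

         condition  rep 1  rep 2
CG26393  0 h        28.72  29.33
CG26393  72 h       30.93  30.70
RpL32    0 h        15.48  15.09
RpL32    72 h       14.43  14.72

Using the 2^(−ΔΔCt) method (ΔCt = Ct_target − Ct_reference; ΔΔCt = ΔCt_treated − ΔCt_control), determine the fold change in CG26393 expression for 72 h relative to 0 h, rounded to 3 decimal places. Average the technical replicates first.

Mean Ct: CG26393 0 h 29.025; CG26393 72 h 30.815; RpL32 0 h 15.285; RpL32 72 h 14.575
ΔCt(0 h) = 29.025 − 15.285 = 13.740
ΔCt(72 h) = 30.815 − 14.575 = 16.240
ΔΔCt = 16.240 − 13.740 = 2.500
Fold change = 2^(−2.500) = 0.1768

0.177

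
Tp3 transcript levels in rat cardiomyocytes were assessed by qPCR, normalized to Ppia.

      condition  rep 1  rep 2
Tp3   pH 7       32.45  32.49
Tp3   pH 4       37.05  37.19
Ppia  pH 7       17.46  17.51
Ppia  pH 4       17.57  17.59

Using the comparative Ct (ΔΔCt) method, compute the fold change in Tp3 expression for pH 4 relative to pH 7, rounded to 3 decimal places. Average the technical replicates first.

0.043

Mean Ct: Tp3 pH 7 32.470; Tp3 pH 4 37.120; Ppia pH 7 17.485; Ppia pH 4 17.580
ΔCt(pH 7) = 32.470 − 17.485 = 14.985
ΔCt(pH 4) = 37.120 − 17.580 = 19.540
ΔΔCt = 19.540 − 14.985 = 4.555
Fold change = 2^(−4.555) = 0.0425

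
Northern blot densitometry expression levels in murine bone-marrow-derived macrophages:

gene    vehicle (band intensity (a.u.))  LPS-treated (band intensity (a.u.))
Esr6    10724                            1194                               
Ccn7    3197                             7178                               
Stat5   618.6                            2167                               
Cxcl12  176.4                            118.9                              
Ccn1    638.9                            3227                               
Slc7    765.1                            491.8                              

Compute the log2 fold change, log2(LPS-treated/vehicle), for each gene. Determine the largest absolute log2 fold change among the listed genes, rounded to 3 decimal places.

3.167

log2(1194/10724) = -3.167  (Esr6)
log2(7178/3197) = 1.167  (Ccn7)
log2(2167/618.6) = 1.809  (Stat5)
log2(118.9/176.4) = -0.569  (Cxcl12)
log2(3227/638.9) = 2.337  (Ccn1)
log2(491.8/765.1) = -0.638  (Slc7)
The largest magnitude belongs to Esr6.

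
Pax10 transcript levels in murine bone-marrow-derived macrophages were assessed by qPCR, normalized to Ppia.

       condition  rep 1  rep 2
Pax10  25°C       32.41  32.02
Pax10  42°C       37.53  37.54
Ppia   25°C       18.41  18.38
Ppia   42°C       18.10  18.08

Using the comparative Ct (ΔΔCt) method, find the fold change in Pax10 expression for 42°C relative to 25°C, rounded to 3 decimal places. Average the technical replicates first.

Mean Ct: Pax10 25°C 32.215; Pax10 42°C 37.535; Ppia 25°C 18.395; Ppia 42°C 18.090
ΔCt(25°C) = 32.215 − 18.395 = 13.820
ΔCt(42°C) = 37.535 − 18.090 = 19.445
ΔΔCt = 19.445 − 13.820 = 5.625
Fold change = 2^(−5.625) = 0.0203

0.020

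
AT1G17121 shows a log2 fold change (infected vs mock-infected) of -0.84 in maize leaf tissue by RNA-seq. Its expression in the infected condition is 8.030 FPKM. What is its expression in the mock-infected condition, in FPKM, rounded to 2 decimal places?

Fold change = 2^(-0.84) = 0.5586
mock-infected expression = 8.030 / 0.5586 = 14.37

14.37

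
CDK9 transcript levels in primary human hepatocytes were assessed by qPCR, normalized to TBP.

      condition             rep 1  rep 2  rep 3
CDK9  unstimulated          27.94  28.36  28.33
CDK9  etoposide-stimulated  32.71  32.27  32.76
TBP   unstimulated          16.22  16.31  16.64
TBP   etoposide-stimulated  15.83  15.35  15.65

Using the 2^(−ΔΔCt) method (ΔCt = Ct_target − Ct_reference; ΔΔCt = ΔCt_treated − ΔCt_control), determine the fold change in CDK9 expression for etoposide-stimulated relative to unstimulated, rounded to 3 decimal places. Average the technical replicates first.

Mean Ct: CDK9 unstimulated 28.210; CDK9 etoposide-stimulated 32.580; TBP unstimulated 16.390; TBP etoposide-stimulated 15.610
ΔCt(unstimulated) = 28.210 − 16.390 = 11.820
ΔCt(etoposide-stimulated) = 32.580 − 15.610 = 16.970
ΔΔCt = 16.970 − 11.820 = 5.150
Fold change = 2^(−5.150) = 0.0282

0.028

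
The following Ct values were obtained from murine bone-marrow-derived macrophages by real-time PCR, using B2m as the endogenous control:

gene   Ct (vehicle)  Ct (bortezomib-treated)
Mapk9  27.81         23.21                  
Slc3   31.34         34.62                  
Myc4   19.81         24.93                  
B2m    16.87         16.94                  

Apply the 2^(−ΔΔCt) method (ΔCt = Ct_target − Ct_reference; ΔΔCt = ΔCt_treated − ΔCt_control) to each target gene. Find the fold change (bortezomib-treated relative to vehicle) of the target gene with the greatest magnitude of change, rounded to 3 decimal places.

Mapk9: ΔΔCt = (23.21−16.94) − (27.81−16.87) = 6.27 − 10.94 = -4.67; fold change = 2^4.67 = 25.457
Slc3: ΔΔCt = (34.62−16.94) − (31.34−16.87) = 17.68 − 14.47 = 3.21; fold change = 2^-3.21 = 0.108
Myc4: ΔΔCt = (24.93−16.94) − (19.81−16.87) = 7.99 − 2.94 = 5.05; fold change = 2^-5.05 = 0.030
Myc4 has the largest |ΔΔCt| = 5.05.

0.030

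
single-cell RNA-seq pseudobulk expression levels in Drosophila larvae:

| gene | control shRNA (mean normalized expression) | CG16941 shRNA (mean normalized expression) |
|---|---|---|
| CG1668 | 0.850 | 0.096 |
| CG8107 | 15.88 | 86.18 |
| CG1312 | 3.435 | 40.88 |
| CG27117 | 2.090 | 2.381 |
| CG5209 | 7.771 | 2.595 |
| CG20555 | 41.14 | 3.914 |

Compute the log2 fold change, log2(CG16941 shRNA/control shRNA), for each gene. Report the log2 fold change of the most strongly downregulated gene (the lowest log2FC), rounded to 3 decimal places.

log2(0.096/0.850) = -3.146  (CG1668)
log2(86.18/15.88) = 2.440  (CG8107)
log2(40.88/3.435) = 3.573  (CG1312)
log2(2.381/2.090) = 0.188  (CG27117)
log2(2.595/7.771) = -1.582  (CG5209)
log2(3.914/41.14) = -3.394  (CG20555)
CG20555 is most strongly downregulated.

-3.394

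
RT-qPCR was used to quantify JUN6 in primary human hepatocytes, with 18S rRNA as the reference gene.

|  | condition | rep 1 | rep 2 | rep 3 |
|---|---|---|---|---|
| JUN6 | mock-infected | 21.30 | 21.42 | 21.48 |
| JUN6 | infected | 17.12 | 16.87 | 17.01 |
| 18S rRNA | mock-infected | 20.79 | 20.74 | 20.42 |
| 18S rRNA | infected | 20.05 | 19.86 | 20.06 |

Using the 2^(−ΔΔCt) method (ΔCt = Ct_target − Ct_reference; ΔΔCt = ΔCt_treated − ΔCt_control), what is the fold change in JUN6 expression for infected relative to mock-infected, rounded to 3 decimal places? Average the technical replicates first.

Mean Ct: JUN6 mock-infected 21.400; JUN6 infected 17.000; 18S rRNA mock-infected 20.650; 18S rRNA infected 19.990
ΔCt(mock-infected) = 21.400 − 20.650 = 0.750
ΔCt(infected) = 17.000 − 19.990 = -2.990
ΔΔCt = -2.990 − 0.750 = -3.740
Fold change = 2^(−(-3.740)) = 2^3.740 = 13.3614

13.361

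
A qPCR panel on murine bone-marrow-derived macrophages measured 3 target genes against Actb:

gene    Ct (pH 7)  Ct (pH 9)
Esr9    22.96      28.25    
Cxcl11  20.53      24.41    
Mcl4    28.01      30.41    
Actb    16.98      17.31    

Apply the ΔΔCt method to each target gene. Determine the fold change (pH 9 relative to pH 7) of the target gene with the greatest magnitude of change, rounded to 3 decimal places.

0.032

Esr9: ΔΔCt = (28.25−17.31) − (22.96−16.98) = 10.94 − 5.98 = 4.96; fold change = 2^-4.96 = 0.032
Cxcl11: ΔΔCt = (24.41−17.31) − (20.53−16.98) = 7.10 − 3.55 = 3.55; fold change = 2^-3.55 = 0.085
Mcl4: ΔΔCt = (30.41−17.31) − (28.01−16.98) = 13.10 − 11.03 = 2.07; fold change = 2^-2.07 = 0.238
Esr9 has the largest |ΔΔCt| = 4.96.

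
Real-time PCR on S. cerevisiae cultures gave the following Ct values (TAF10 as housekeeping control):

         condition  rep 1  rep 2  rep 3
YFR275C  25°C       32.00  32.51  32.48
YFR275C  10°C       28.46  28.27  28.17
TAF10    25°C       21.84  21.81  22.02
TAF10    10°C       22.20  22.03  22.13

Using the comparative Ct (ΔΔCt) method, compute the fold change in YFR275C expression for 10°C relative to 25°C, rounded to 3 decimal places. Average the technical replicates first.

19.160

Mean Ct: YFR275C 25°C 32.330; YFR275C 10°C 28.300; TAF10 25°C 21.890; TAF10 10°C 22.120
ΔCt(25°C) = 32.330 − 21.890 = 10.440
ΔCt(10°C) = 28.300 − 22.120 = 6.180
ΔΔCt = 6.180 − 10.440 = -4.260
Fold change = 2^(−(-4.260)) = 2^4.260 = 19.1597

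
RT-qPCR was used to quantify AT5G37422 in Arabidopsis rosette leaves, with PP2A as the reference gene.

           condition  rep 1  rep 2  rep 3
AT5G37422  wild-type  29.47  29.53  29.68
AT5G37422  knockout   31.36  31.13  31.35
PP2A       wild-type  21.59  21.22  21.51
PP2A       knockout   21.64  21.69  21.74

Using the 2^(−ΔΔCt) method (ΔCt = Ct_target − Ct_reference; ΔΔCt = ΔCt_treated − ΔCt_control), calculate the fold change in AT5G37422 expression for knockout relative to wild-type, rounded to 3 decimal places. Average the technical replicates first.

0.361

Mean Ct: AT5G37422 wild-type 29.560; AT5G37422 knockout 31.280; PP2A wild-type 21.440; PP2A knockout 21.690
ΔCt(wild-type) = 29.560 − 21.440 = 8.120
ΔCt(knockout) = 31.280 − 21.690 = 9.590
ΔΔCt = 9.590 − 8.120 = 1.470
Fold change = 2^(−1.470) = 0.3610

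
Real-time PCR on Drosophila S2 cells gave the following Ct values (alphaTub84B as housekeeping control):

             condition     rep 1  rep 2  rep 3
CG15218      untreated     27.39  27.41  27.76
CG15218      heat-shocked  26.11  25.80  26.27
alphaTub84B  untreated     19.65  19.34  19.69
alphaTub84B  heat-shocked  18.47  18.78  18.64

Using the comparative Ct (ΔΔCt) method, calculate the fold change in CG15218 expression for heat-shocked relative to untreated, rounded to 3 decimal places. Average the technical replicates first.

Mean Ct: CG15218 untreated 27.520; CG15218 heat-shocked 26.060; alphaTub84B untreated 19.560; alphaTub84B heat-shocked 18.630
ΔCt(untreated) = 27.520 − 19.560 = 7.960
ΔCt(heat-shocked) = 26.060 − 18.630 = 7.430
ΔΔCt = 7.430 − 7.960 = -0.530
Fold change = 2^(−(-0.530)) = 2^0.530 = 1.4439

1.444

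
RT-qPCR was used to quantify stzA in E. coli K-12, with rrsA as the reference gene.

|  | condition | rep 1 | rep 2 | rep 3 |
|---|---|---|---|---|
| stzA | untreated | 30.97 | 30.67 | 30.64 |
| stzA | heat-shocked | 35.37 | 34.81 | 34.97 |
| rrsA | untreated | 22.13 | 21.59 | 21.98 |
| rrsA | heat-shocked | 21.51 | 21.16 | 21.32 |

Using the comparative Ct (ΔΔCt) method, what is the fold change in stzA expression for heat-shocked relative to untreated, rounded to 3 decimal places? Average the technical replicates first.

Mean Ct: stzA untreated 30.760; stzA heat-shocked 35.050; rrsA untreated 21.900; rrsA heat-shocked 21.330
ΔCt(untreated) = 30.760 − 21.900 = 8.860
ΔCt(heat-shocked) = 35.050 − 21.330 = 13.720
ΔΔCt = 13.720 − 8.860 = 4.860
Fold change = 2^(−4.860) = 0.0344

0.034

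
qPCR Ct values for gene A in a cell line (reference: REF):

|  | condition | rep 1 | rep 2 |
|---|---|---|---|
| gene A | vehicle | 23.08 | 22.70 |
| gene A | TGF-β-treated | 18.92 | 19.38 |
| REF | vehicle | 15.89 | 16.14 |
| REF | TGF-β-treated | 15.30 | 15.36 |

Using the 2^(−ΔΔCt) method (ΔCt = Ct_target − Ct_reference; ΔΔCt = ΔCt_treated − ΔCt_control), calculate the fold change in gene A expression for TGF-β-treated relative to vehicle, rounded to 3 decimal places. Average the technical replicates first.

8.311

Mean Ct: gene A vehicle 22.890; gene A TGF-β-treated 19.150; REF vehicle 16.015; REF TGF-β-treated 15.330
ΔCt(vehicle) = 22.890 − 16.015 = 6.875
ΔCt(TGF-β-treated) = 19.150 − 15.330 = 3.820
ΔΔCt = 3.820 − 6.875 = -3.055
Fold change = 2^(−(-3.055)) = 2^3.055 = 8.3109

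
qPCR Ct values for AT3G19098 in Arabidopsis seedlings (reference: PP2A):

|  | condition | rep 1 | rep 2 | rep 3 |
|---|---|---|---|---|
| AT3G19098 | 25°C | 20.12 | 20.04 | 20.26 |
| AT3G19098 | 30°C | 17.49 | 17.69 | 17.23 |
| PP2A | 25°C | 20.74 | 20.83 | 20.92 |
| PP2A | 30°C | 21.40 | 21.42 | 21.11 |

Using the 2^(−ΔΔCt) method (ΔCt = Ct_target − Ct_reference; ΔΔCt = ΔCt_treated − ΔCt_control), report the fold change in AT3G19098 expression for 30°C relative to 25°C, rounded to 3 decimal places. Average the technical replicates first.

8.877

Mean Ct: AT3G19098 25°C 20.140; AT3G19098 30°C 17.470; PP2A 25°C 20.830; PP2A 30°C 21.310
ΔCt(25°C) = 20.140 − 20.830 = -0.690
ΔCt(30°C) = 17.470 − 21.310 = -3.840
ΔΔCt = -3.840 − (-0.690) = -3.150
Fold change = 2^(−(-3.150)) = 2^3.150 = 8.8766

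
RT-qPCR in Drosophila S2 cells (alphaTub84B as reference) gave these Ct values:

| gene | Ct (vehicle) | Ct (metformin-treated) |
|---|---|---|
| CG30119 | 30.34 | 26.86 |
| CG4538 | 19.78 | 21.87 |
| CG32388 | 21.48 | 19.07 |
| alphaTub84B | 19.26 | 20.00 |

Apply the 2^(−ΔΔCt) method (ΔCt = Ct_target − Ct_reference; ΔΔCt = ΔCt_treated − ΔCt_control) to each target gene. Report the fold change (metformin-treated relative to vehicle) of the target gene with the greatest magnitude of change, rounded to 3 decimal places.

CG30119: ΔΔCt = (26.86−20.00) − (30.34−19.26) = 6.86 − 11.08 = -4.22; fold change = 2^4.22 = 18.636
CG4538: ΔΔCt = (21.87−20.00) − (19.78−19.26) = 1.87 − 0.52 = 1.35; fold change = 2^-1.35 = 0.392
CG32388: ΔΔCt = (19.07−20.00) − (21.48−19.26) = -0.93 − 2.22 = -3.15; fold change = 2^3.15 = 8.877
CG30119 has the largest |ΔΔCt| = 4.22.

18.636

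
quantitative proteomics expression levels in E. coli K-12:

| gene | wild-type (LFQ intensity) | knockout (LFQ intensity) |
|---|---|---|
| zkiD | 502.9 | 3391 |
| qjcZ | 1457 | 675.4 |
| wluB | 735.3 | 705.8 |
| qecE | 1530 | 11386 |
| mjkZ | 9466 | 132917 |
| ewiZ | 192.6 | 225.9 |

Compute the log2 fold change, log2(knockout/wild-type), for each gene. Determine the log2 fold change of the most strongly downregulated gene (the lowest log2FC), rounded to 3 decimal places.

log2(3391/502.9) = 2.753  (zkiD)
log2(675.4/1457) = -1.109  (qjcZ)
log2(705.8/735.3) = -0.059  (wluB)
log2(11386/1530) = 2.896  (qecE)
log2(132917/9466) = 3.812  (mjkZ)
log2(225.9/192.6) = 0.230  (ewiZ)
qjcZ is most strongly downregulated.

-1.109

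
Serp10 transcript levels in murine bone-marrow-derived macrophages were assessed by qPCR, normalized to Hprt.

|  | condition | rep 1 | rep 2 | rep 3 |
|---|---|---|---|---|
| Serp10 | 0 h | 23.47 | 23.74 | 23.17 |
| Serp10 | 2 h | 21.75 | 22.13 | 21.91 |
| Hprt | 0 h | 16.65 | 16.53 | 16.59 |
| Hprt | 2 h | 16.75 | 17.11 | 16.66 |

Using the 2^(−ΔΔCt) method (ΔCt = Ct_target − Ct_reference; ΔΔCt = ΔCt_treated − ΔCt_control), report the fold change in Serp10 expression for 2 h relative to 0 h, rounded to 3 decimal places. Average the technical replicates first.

3.434

Mean Ct: Serp10 0 h 23.460; Serp10 2 h 21.930; Hprt 0 h 16.590; Hprt 2 h 16.840
ΔCt(0 h) = 23.460 − 16.590 = 6.870
ΔCt(2 h) = 21.930 − 16.840 = 5.090
ΔΔCt = 5.090 − 6.870 = -1.780
Fold change = 2^(−(-1.780)) = 2^1.780 = 3.4343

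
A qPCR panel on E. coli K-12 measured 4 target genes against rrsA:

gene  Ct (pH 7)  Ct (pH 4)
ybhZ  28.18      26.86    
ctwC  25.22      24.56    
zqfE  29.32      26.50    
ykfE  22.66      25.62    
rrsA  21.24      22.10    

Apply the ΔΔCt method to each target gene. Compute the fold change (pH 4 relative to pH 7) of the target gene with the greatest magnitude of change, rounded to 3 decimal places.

ybhZ: ΔΔCt = (26.86−22.10) − (28.18−21.24) = 4.76 − 6.94 = -2.18; fold change = 2^2.18 = 4.532
ctwC: ΔΔCt = (24.56−22.10) − (25.22−21.24) = 2.46 − 3.98 = -1.52; fold change = 2^1.52 = 2.868
zqfE: ΔΔCt = (26.50−22.10) − (29.32−21.24) = 4.40 − 8.08 = -3.68; fold change = 2^3.68 = 12.817
ykfE: ΔΔCt = (25.62−22.10) − (22.66−21.24) = 3.52 − 1.42 = 2.10; fold change = 2^-2.10 = 0.233
zqfE has the largest |ΔΔCt| = 3.68.

12.817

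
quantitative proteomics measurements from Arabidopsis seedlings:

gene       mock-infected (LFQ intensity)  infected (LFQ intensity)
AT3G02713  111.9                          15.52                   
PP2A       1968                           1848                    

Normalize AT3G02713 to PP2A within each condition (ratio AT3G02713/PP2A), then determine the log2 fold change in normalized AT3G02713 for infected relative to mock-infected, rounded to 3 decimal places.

-2.759

AT3G02713/PP2A (mock-infected) = 111.9 / 1968 = 0.05686
AT3G02713/PP2A (infected) = 15.52 / 1848 = 0.0083983
Fold change = 0.0083983 / 0.05686 = 0.1477
log2(0.1477) = -2.7592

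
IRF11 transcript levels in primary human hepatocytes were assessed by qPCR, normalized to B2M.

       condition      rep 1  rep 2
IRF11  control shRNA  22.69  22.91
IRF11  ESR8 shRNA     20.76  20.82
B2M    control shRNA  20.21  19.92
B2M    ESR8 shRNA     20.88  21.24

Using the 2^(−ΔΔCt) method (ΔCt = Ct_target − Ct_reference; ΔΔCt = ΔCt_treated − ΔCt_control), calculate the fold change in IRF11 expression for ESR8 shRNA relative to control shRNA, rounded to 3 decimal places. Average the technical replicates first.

8.028

Mean Ct: IRF11 control shRNA 22.800; IRF11 ESR8 shRNA 20.790; B2M control shRNA 20.065; B2M ESR8 shRNA 21.060
ΔCt(control shRNA) = 22.800 − 20.065 = 2.735
ΔCt(ESR8 shRNA) = 20.790 − 21.060 = -0.270
ΔΔCt = -0.270 − 2.735 = -3.005
Fold change = 2^(−(-3.005)) = 2^3.005 = 8.0278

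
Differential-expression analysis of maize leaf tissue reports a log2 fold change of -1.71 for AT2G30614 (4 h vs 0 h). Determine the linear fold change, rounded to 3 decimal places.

0.306

Fold change = 2^(-1.71) = 0.3057
That is, AT2G30614 drops to 30.6% of the 0 h level.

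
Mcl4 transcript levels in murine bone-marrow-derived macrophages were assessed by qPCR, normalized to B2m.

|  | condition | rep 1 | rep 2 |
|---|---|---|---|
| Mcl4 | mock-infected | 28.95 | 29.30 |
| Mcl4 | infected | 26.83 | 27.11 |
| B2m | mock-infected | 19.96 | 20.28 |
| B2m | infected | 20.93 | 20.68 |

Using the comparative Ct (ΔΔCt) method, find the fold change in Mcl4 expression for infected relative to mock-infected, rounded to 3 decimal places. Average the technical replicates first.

Mean Ct: Mcl4 mock-infected 29.125; Mcl4 infected 26.970; B2m mock-infected 20.120; B2m infected 20.805
ΔCt(mock-infected) = 29.125 − 20.120 = 9.005
ΔCt(infected) = 26.970 − 20.805 = 6.165
ΔΔCt = 6.165 − 9.005 = -2.840
Fold change = 2^(−(-2.840)) = 2^2.840 = 7.1602

7.160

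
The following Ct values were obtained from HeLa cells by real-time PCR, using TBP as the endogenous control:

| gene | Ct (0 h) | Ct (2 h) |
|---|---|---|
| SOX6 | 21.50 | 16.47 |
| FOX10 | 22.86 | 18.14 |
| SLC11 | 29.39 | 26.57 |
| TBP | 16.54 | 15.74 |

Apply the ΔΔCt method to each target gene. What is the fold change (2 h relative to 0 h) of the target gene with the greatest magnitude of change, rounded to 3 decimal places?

18.765

SOX6: ΔΔCt = (16.47−15.74) − (21.50−16.54) = 0.73 − 4.96 = -4.23; fold change = 2^4.23 = 18.765
FOX10: ΔΔCt = (18.14−15.74) − (22.86−16.54) = 2.40 − 6.32 = -3.92; fold change = 2^3.92 = 15.137
SLC11: ΔΔCt = (26.57−15.74) − (29.39−16.54) = 10.83 − 12.85 = -2.02; fold change = 2^2.02 = 4.056
SOX6 has the largest |ΔΔCt| = 4.23.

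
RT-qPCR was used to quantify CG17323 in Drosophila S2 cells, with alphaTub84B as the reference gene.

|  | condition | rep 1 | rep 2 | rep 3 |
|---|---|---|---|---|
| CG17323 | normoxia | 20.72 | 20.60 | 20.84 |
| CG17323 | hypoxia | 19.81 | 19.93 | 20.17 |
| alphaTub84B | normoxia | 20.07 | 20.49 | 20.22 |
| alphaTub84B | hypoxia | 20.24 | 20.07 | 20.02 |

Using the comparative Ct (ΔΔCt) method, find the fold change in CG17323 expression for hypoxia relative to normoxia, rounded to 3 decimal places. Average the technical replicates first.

Mean Ct: CG17323 normoxia 20.720; CG17323 hypoxia 19.970; alphaTub84B normoxia 20.260; alphaTub84B hypoxia 20.110
ΔCt(normoxia) = 20.720 − 20.260 = 0.460
ΔCt(hypoxia) = 19.970 − 20.110 = -0.140
ΔΔCt = -0.140 − 0.460 = -0.600
Fold change = 2^(−(-0.600)) = 2^0.600 = 1.5157

1.516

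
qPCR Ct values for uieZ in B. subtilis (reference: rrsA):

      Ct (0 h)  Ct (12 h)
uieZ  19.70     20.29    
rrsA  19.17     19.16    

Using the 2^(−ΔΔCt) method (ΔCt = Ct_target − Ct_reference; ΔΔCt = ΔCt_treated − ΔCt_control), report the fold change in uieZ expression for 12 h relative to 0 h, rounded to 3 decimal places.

ΔCt(0 h) = 19.700 − 19.170 = 0.530
ΔCt(12 h) = 20.290 − 19.160 = 1.130
ΔΔCt = 1.130 − 0.530 = 0.600
Fold change = 2^(−0.600) = 0.6598

0.660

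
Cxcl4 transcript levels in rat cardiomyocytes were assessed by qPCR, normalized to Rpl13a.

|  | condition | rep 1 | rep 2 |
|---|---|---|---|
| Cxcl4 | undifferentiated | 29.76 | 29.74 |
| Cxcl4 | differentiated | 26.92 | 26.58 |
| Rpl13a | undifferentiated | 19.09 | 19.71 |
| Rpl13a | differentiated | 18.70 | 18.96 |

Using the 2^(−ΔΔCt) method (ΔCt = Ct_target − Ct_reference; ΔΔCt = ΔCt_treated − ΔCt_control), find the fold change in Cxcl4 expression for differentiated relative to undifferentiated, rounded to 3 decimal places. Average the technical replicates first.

5.389

Mean Ct: Cxcl4 undifferentiated 29.750; Cxcl4 differentiated 26.750; Rpl13a undifferentiated 19.400; Rpl13a differentiated 18.830
ΔCt(undifferentiated) = 29.750 − 19.400 = 10.350
ΔCt(differentiated) = 26.750 − 18.830 = 7.920
ΔΔCt = 7.920 − 10.350 = -2.430
Fold change = 2^(−(-2.430)) = 2^2.430 = 5.3889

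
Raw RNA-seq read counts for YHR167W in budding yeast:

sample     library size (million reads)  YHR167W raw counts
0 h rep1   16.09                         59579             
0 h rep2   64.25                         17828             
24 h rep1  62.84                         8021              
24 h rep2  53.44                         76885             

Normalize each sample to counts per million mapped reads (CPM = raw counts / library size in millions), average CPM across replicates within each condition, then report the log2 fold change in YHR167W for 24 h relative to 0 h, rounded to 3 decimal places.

-1.345

CPM(0 h rep1) = 59579 / 16.09 = 3702.8589
CPM(0 h rep2) = 17828 / 64.25 = 277.4786
CPM(24 h rep1) = 8021 / 62.84 = 127.6416
CPM(24 h rep2) = 76885 / 53.44 = 1438.7163
mean CPM(0 h) = 1990.1688; mean CPM(24 h) = 783.1790
Fold change = 783.1790 / 1990.1688 = 0.39352
log2(0.39352) = -1.3455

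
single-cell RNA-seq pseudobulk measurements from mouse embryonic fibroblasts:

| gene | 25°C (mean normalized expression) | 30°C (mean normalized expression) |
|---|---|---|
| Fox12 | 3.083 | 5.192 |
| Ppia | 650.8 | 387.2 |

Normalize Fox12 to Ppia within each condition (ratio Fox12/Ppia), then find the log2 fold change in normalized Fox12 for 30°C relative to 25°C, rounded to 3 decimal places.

Fox12/Ppia (25°C) = 3.083 / 650.8 = 0.0047372
Fox12/Ppia (30°C) = 5.192 / 387.2 = 0.013409
Fold change = 0.013409 / 0.0047372 = 2.8306
log2(2.8306) = 1.5011

1.501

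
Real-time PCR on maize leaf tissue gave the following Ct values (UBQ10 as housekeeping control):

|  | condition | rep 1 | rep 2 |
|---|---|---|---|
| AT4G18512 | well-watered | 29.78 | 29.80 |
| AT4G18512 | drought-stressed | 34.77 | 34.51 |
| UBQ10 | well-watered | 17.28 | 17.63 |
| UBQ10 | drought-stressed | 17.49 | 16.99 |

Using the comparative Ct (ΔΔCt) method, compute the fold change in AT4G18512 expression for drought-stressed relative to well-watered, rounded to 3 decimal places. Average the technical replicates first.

Mean Ct: AT4G18512 well-watered 29.790; AT4G18512 drought-stressed 34.640; UBQ10 well-watered 17.455; UBQ10 drought-stressed 17.240
ΔCt(well-watered) = 29.790 − 17.455 = 12.335
ΔCt(drought-stressed) = 34.640 − 17.240 = 17.400
ΔΔCt = 17.400 − 12.335 = 5.065
Fold change = 2^(−5.065) = 0.0299

0.030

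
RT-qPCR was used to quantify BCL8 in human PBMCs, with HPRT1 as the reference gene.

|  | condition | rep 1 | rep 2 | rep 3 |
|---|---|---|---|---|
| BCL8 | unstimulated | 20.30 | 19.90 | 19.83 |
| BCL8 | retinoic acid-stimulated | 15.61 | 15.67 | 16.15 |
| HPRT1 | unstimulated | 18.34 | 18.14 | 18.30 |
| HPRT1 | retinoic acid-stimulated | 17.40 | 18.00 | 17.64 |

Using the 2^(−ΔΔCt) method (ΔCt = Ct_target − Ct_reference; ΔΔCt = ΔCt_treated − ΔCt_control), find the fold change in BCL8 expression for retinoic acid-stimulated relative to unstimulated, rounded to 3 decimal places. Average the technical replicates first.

Mean Ct: BCL8 unstimulated 20.010; BCL8 retinoic acid-stimulated 15.810; HPRT1 unstimulated 18.260; HPRT1 retinoic acid-stimulated 17.680
ΔCt(unstimulated) = 20.010 − 18.260 = 1.750
ΔCt(retinoic acid-stimulated) = 15.810 − 17.680 = -1.870
ΔΔCt = -1.870 − 1.750 = -3.620
Fold change = 2^(−(-3.620)) = 2^3.620 = 12.2950

12.295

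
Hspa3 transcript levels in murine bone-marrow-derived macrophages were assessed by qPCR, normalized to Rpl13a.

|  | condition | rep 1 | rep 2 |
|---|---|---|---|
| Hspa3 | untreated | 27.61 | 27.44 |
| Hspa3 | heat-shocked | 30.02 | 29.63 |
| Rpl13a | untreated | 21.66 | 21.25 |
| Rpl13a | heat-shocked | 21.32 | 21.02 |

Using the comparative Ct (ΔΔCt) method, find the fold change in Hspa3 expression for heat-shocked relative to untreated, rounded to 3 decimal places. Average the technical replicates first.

Mean Ct: Hspa3 untreated 27.525; Hspa3 heat-shocked 29.825; Rpl13a untreated 21.455; Rpl13a heat-shocked 21.170
ΔCt(untreated) = 27.525 − 21.455 = 6.070
ΔCt(heat-shocked) = 29.825 − 21.170 = 8.655
ΔΔCt = 8.655 − 6.070 = 2.585
Fold change = 2^(−2.585) = 0.1667

0.167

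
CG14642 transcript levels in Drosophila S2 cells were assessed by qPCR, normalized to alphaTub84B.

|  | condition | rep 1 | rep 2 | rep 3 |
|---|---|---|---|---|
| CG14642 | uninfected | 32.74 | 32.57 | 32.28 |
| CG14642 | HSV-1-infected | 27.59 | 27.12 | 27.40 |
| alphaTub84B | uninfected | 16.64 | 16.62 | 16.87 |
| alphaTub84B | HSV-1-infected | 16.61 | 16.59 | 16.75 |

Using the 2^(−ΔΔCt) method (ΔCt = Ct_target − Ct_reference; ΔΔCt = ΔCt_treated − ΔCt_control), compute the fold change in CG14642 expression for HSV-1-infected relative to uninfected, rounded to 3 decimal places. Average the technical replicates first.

Mean Ct: CG14642 uninfected 32.530; CG14642 HSV-1-infected 27.370; alphaTub84B uninfected 16.710; alphaTub84B HSV-1-infected 16.650
ΔCt(uninfected) = 32.530 − 16.710 = 15.820
ΔCt(HSV-1-infected) = 27.370 − 16.650 = 10.720
ΔΔCt = 10.720 − 15.820 = -5.100
Fold change = 2^(−(-5.100)) = 2^5.100 = 34.2968

34.297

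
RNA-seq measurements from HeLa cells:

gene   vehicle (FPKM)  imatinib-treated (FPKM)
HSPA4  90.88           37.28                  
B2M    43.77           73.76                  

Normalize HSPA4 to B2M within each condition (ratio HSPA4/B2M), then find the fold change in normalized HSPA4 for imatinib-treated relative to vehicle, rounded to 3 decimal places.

HSPA4/B2M (vehicle) = 90.88 / 43.77 = 2.0763
HSPA4/B2M (imatinib-treated) = 37.28 / 73.76 = 0.50542
Fold change = 0.50542 / 2.0763 = 0.2434

0.243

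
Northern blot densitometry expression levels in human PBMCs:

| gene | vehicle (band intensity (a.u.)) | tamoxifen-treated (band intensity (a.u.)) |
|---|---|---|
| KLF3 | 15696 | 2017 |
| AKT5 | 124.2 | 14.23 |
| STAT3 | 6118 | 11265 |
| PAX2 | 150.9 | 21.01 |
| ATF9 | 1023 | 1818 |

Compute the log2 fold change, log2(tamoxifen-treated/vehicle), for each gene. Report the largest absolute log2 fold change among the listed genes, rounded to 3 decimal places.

3.126

log2(2017/15696) = -2.960  (KLF3)
log2(14.23/124.2) = -3.126  (AKT5)
log2(11265/6118) = 0.881  (STAT3)
log2(21.01/150.9) = -2.844  (PAX2)
log2(1818/1023) = 0.830  (ATF9)
The largest magnitude belongs to AKT5.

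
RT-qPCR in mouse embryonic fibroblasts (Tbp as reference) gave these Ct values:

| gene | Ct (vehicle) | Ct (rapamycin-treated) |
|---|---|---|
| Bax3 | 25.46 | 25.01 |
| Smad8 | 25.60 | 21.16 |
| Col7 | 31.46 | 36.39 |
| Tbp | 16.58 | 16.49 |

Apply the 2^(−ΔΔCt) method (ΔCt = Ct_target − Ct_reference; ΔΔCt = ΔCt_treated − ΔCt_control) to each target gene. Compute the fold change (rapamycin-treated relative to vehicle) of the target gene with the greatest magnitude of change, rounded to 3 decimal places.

Bax3: ΔΔCt = (25.01−16.49) − (25.46−16.58) = 8.52 − 8.88 = -0.36; fold change = 2^0.36 = 1.283
Smad8: ΔΔCt = (21.16−16.49) − (25.60−16.58) = 4.67 − 9.02 = -4.35; fold change = 2^4.35 = 20.393
Col7: ΔΔCt = (36.39−16.49) − (31.46−16.58) = 19.90 − 14.88 = 5.02; fold change = 2^-5.02 = 0.031
Col7 has the largest |ΔΔCt| = 5.02.

0.031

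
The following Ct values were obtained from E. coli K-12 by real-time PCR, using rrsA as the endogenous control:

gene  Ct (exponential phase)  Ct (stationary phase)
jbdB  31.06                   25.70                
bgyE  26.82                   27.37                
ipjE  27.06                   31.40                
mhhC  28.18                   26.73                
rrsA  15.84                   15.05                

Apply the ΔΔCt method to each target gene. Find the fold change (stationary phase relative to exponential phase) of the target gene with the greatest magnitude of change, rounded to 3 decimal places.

jbdB: ΔΔCt = (25.70−15.05) − (31.06−15.84) = 10.65 − 15.22 = -4.57; fold change = 2^4.57 = 23.752
bgyE: ΔΔCt = (27.37−15.05) − (26.82−15.84) = 12.32 − 10.98 = 1.34; fold change = 2^-1.34 = 0.395
ipjE: ΔΔCt = (31.40−15.05) − (27.06−15.84) = 16.35 − 11.22 = 5.13; fold change = 2^-5.13 = 0.029
mhhC: ΔΔCt = (26.73−15.05) − (28.18−15.84) = 11.68 − 12.34 = -0.66; fold change = 2^0.66 = 1.580
ipjE has the largest |ΔΔCt| = 5.13.

0.029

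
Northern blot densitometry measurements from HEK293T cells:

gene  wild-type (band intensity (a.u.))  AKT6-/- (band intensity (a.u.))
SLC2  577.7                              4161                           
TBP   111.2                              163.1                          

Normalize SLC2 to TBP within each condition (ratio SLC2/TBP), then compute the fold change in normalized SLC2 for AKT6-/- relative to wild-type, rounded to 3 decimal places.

SLC2/TBP (wild-type) = 577.7 / 111.2 = 5.1951
SLC2/TBP (AKT6-/-) = 4161 / 163.1 = 25.512
Fold change = 25.512 / 5.1951 = 4.9107

4.911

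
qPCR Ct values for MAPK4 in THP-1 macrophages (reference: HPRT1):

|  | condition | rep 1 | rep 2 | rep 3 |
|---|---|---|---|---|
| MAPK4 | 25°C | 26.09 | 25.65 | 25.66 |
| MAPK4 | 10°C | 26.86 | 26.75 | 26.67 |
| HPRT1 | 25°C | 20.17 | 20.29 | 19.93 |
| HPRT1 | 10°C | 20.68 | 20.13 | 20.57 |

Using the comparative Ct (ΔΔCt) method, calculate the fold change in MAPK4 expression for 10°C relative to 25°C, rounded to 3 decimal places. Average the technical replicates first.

Mean Ct: MAPK4 25°C 25.800; MAPK4 10°C 26.760; HPRT1 25°C 20.130; HPRT1 10°C 20.460
ΔCt(25°C) = 25.800 − 20.130 = 5.670
ΔCt(10°C) = 26.760 − 20.460 = 6.300
ΔΔCt = 6.300 − 5.670 = 0.630
Fold change = 2^(−0.630) = 0.6462

0.646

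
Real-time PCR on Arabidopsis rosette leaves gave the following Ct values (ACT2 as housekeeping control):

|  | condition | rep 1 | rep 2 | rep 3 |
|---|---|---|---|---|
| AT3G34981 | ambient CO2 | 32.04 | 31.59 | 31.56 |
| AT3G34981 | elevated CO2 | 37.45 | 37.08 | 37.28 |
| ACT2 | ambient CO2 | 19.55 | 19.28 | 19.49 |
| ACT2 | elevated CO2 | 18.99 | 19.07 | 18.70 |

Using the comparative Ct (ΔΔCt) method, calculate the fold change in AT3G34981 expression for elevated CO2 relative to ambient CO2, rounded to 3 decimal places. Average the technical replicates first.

0.015

Mean Ct: AT3G34981 ambient CO2 31.730; AT3G34981 elevated CO2 37.270; ACT2 ambient CO2 19.440; ACT2 elevated CO2 18.920
ΔCt(ambient CO2) = 31.730 − 19.440 = 12.290
ΔCt(elevated CO2) = 37.270 − 18.920 = 18.350
ΔΔCt = 18.350 − 12.290 = 6.060
Fold change = 2^(−6.060) = 0.0150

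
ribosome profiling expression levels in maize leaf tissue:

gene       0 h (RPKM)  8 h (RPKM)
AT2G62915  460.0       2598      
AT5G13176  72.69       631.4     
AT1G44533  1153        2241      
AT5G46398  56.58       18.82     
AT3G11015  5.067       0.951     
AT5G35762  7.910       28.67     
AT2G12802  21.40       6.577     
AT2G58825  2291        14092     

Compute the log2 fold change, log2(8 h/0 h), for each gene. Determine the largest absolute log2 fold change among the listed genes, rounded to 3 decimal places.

3.119

log2(2598/460.0) = 2.498  (AT2G62915)
log2(631.4/72.69) = 3.119  (AT5G13176)
log2(2241/1153) = 0.959  (AT1G44533)
log2(18.82/56.58) = -1.588  (AT5G46398)
log2(0.951/5.067) = -2.414  (AT3G11015)
log2(28.67/7.910) = 1.858  (AT5G35762)
log2(6.577/21.40) = -1.702  (AT2G12802)
log2(14092/2291) = 2.621  (AT2G58825)
The largest magnitude belongs to AT5G13176.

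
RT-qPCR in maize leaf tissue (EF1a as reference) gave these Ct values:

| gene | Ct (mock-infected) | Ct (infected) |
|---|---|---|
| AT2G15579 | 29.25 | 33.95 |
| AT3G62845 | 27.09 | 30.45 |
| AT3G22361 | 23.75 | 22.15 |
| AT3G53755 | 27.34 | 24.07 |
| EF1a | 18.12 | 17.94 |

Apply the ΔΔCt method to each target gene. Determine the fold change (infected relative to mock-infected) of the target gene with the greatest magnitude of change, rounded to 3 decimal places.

0.034

AT2G15579: ΔΔCt = (33.95−17.94) − (29.25−18.12) = 16.01 − 11.13 = 4.88; fold change = 2^-4.88 = 0.034
AT3G62845: ΔΔCt = (30.45−17.94) − (27.09−18.12) = 12.51 − 8.97 = 3.54; fold change = 2^-3.54 = 0.086
AT3G22361: ΔΔCt = (22.15−17.94) − (23.75−18.12) = 4.21 − 5.63 = -1.42; fold change = 2^1.42 = 2.676
AT3G53755: ΔΔCt = (24.07−17.94) − (27.34−18.12) = 6.13 − 9.22 = -3.09; fold change = 2^3.09 = 8.515
AT2G15579 has the largest |ΔΔCt| = 4.88.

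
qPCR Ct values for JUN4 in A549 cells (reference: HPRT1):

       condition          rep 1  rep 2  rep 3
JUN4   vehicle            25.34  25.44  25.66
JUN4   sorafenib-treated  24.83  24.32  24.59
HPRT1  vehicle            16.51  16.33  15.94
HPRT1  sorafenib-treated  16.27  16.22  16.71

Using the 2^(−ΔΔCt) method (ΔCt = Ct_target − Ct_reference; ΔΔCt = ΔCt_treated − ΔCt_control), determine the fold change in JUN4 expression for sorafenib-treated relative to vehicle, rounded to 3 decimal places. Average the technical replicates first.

2.056

Mean Ct: JUN4 vehicle 25.480; JUN4 sorafenib-treated 24.580; HPRT1 vehicle 16.260; HPRT1 sorafenib-treated 16.400
ΔCt(vehicle) = 25.480 − 16.260 = 9.220
ΔCt(sorafenib-treated) = 24.580 − 16.400 = 8.180
ΔΔCt = 8.180 − 9.220 = -1.040
Fold change = 2^(−(-1.040)) = 2^1.040 = 2.0562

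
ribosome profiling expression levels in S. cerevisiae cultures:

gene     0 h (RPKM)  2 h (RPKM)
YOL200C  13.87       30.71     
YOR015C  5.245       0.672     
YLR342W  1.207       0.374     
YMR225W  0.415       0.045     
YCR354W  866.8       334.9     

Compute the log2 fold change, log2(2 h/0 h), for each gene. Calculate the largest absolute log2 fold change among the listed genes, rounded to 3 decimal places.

3.205

log2(30.71/13.87) = 1.147  (YOL200C)
log2(0.672/5.245) = -2.964  (YOR015C)
log2(0.374/1.207) = -1.690  (YLR342W)
log2(0.045/0.415) = -3.205  (YMR225W)
log2(334.9/866.8) = -1.372  (YCR354W)
The largest magnitude belongs to YMR225W.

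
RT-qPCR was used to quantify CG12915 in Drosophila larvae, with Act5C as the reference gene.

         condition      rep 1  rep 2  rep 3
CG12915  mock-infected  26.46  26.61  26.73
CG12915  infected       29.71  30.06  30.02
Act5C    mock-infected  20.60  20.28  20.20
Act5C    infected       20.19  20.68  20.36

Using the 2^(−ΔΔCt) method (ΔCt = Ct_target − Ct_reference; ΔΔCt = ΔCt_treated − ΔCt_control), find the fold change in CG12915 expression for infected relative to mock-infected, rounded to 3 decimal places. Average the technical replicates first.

Mean Ct: CG12915 mock-infected 26.600; CG12915 infected 29.930; Act5C mock-infected 20.360; Act5C infected 20.410
ΔCt(mock-infected) = 26.600 − 20.360 = 6.240
ΔCt(infected) = 29.930 − 20.410 = 9.520
ΔΔCt = 9.520 − 6.240 = 3.280
Fold change = 2^(−3.280) = 0.1029

0.103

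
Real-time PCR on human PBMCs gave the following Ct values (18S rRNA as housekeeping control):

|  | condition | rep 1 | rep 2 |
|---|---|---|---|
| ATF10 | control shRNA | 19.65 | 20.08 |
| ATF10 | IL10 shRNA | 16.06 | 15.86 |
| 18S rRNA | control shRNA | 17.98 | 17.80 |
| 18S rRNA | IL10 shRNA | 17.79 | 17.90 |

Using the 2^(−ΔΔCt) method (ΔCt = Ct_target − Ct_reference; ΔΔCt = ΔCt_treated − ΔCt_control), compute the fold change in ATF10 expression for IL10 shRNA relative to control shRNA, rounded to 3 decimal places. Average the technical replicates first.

Mean Ct: ATF10 control shRNA 19.865; ATF10 IL10 shRNA 15.960; 18S rRNA control shRNA 17.890; 18S rRNA IL10 shRNA 17.845
ΔCt(control shRNA) = 19.865 − 17.890 = 1.975
ΔCt(IL10 shRNA) = 15.960 − 17.845 = -1.885
ΔΔCt = -1.885 − 1.975 = -3.860
Fold change = 2^(−(-3.860)) = 2^3.860 = 14.5203

14.520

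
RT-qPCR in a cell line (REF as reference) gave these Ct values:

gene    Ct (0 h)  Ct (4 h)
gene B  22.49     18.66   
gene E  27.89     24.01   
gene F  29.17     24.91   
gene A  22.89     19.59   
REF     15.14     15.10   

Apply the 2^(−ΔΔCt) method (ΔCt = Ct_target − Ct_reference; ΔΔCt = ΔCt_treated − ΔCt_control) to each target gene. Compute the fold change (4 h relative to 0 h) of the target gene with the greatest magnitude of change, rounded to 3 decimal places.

18.636

gene B: ΔΔCt = (18.66−15.10) − (22.49−15.14) = 3.56 − 7.35 = -3.79; fold change = 2^3.79 = 13.833
gene E: ΔΔCt = (24.01−15.10) − (27.89−15.14) = 8.91 − 12.75 = -3.84; fold change = 2^3.84 = 14.320
gene F: ΔΔCt = (24.91−15.10) − (29.17−15.14) = 9.81 − 14.03 = -4.22; fold change = 2^4.22 = 18.636
gene A: ΔΔCt = (19.59−15.10) − (22.89−15.14) = 4.49 − 7.75 = -3.26; fold change = 2^3.26 = 9.580
gene F has the largest |ΔΔCt| = 4.22.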